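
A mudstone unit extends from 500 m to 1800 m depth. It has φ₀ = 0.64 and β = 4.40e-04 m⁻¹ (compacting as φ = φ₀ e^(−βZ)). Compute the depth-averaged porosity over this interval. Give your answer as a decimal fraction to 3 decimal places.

0.391

Working in km (1 km = 1000 m; β in km⁻¹ = β in m⁻¹ × 1000):
⟨φ⟩ = (1/(Z₂−Z₁)) ∫ φ₀ e^(−βZ) dZ = φ₀·(e^(−β·Z₁) − e^(−β·Z₂)) / (β·(Z₂−Z₁))
e^(−0.44×0.5) = 0.8025; e^(−0.44×1.8) = 0.4529
⟨φ⟩ = 0.64 × (0.8025 − 0.4529) / (0.44 × 1.3) = 0.64 × 0.6112 = 0.3911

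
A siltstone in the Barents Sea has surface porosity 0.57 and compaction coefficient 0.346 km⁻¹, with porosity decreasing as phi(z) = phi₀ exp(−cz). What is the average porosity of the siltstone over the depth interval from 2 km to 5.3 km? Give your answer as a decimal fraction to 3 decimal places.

⟨phi⟩ = (1/(z₂−z₁)) ∫ phi₀ e^(−cz) dz = phi₀·(e^(−c·z₁) − e^(−c·z₂)) / (c·(z₂−z₁))
e^(−0.346×2) = 0.5006; e^(−0.346×5.3) = 0.1598
⟨phi⟩ = 0.57 × (0.5006 − 0.1598) / (0.346 × 3.3) = 0.57 × 0.2984 = 0.1701

0.170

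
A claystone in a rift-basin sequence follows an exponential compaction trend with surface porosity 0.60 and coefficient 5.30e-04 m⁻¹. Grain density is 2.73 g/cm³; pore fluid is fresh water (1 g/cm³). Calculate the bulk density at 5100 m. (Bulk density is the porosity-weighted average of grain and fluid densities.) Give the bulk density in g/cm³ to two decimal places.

2.66 g/cm³

Working in km (1 km = 1000 m; k in km⁻¹ = k in m⁻¹ × 1000):
Porosity at depth: n = 0.6·exp(−0.53×5.1) = 0.6×0.0670 = 0.0402
Bulk density: ρ_b = (1−n)ρ_g + n·ρ_f = 0.9598×2.73 + 0.0402×1
       = 2.620 + 0.040 = 2.660 g/cm³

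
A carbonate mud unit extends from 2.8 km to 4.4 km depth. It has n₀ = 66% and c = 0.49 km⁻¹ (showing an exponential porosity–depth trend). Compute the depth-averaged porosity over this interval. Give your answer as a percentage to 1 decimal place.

⟨n⟩ = (1/(Z₂−Z₁)) ∫ n₀ e^(−cZ) dZ = n₀·(e^(−c·Z₁) − e^(−c·Z₂)) / (c·(Z₂−Z₁))
e^(−0.49×2.8) = 0.2536; e^(−0.49×4.4) = 0.1158
⟨n⟩ = 0.66 × (0.2536 − 0.1158) / (0.49 × 1.6) = 0.66 × 0.1758 = 0.1160

11.6%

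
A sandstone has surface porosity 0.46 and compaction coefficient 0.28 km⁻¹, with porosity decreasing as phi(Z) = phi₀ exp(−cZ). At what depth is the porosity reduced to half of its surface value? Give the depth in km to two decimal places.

phi/phi₀ = 1/2 ⇒ exp(−c·Z) = 1/2 ⇒ Z = ln(2) / c
Z = 0.6931 / 0.28 = 2.476 km

2.48 km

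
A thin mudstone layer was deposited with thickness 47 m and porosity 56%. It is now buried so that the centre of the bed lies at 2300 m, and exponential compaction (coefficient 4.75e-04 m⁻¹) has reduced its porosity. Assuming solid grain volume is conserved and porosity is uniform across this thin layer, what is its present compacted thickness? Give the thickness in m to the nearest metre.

25 m

Working in km (1 km = 1000 m; β in km⁻¹ = β in m⁻¹ × 1000):
Porosity at 2.3 km: φ = 0.56·exp(−0.475×2.3) = 0.1878
Solid-volume conservation: h(1−φ) = h₀(1−φ₀) ⇒ h = h₀·(1−φ₀)/(1−φ)
h = 0.047 × (1 − 0.56)/(1 − 0.1878) = 0.047 × 0.5417 = 0.0255 km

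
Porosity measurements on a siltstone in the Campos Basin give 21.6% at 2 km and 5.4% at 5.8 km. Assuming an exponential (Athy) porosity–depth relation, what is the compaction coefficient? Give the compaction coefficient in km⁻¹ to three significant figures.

0.365 km⁻¹

Athy: phi(d) = phi₀ e^(−cd) ⇒ phi₁/phi₂ = e^{c(d₂−d₁)} ⇒ c = ln(phi₁/phi₂)/(d₂−d₁)
c = ln(0.216/0.054) / (5.8 − 2) = ln(4) / 3.8 = 1.3863 / 3.8 = 0.3648 km⁻¹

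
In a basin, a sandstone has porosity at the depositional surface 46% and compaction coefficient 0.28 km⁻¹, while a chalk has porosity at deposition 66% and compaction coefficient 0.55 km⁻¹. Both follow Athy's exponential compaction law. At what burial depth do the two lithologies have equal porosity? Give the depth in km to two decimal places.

1.34 km

Set n₀ₐ e^(−cₐd) = n₀ᵦ e^(−cᵦd) ⇒ ln(n₀ₐ/n₀ᵦ) = (cₐ − cᵦ)·d
d = ln(0.46/0.66) / (0.28 − 0.55) = -0.3610 / -0.27 = 1.337 km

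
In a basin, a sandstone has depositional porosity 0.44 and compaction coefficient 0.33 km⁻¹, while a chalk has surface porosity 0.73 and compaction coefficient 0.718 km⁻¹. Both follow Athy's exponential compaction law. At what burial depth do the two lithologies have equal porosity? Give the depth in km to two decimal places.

Set n₀ₐ e^(−βₐz) = n₀ᵦ e^(−βᵦz) ⇒ ln(n₀ₐ/n₀ᵦ) = (βₐ − βᵦ)·z
z = ln(0.44/0.73) / (0.33 − 0.718) = -0.5063 / -0.388 = 1.305 km

1.30 km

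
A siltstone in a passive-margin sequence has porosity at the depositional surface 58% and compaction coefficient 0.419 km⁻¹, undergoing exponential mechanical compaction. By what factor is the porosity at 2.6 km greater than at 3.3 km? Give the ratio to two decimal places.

1.34

φ(d₁)/φ(d₂) = e^(−c·d₁)/e^(−c·d₂) = e^{c(d₂−d₁)}
= exp(0.419 × 0.7) = exp(0.2933) = 1.3408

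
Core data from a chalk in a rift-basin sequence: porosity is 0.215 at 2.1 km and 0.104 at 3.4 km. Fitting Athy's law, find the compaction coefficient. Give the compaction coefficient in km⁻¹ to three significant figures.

0.559 km⁻¹

Athy: phi(z) = phi₀ e^(−cz) ⇒ phi₁/phi₂ = e^{c(z₂−z₁)} ⇒ c = ln(phi₁/phi₂)/(z₂−z₁)
c = ln(0.215/0.104) / (3.4 − 2.1) = ln(2.067) / 1.3 = 0.7262 / 1.3 = 0.5587 km⁻¹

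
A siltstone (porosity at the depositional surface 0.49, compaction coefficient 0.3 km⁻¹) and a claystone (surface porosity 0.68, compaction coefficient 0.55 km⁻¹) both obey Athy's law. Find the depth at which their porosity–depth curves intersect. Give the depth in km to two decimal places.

Set φ₀ₐ e^(−βₐd) = φ₀ᵦ e^(−βᵦd) ⇒ ln(φ₀ₐ/φ₀ᵦ) = (βₐ − βᵦ)·d
d = ln(0.49/0.68) / (0.3 − 0.55) = -0.3277 / -0.25 = 1.311 km

1.31 km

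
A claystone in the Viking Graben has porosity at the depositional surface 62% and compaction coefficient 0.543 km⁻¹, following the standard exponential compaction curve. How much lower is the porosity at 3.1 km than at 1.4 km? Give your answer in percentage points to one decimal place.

φ(1.4) = 0.62·e^(−0.543×1.4) = 0.2899
φ(3.1) = 0.62·e^(−0.543×3.1) = 0.1152
Δφ = 0.2899 − 0.1152 = 0.1747

17.5 percentage points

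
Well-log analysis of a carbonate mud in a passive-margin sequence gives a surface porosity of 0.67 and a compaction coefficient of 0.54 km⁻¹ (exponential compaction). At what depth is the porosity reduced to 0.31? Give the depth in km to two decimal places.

1.43 km

Invert Athy's law: z = ln(phi₀/phi) / β
z = ln(0.67/0.31) / 0.54 = ln(2.161) / 0.54 = 0.7707 / 0.54 = 1.427 km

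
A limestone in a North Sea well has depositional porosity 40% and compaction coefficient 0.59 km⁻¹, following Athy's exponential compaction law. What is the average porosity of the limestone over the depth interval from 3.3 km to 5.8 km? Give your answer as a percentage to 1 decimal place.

3.0%

⟨φ⟩ = (1/(d₂−d₁)) ∫ φ₀ e^(−kd) dd = φ₀·(e^(−k·d₁) − e^(−k·d₂)) / (k·(d₂−d₁))
e^(−0.59×3.3) = 0.1427; e^(−0.59×5.8) = 0.0326
⟨φ⟩ = 0.4 × (0.1427 − 0.0326) / (0.59 × 2.5) = 0.4 × 0.0746 = 0.0298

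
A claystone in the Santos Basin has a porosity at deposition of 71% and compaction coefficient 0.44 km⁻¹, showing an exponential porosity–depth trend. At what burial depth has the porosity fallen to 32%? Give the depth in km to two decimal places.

Invert Athy's law: z = ln(n₀/n) / c
z = ln(0.71/0.32) / 0.44 = ln(2.219) / 0.44 = 0.7969 / 0.44 = 1.811 km

1.81 km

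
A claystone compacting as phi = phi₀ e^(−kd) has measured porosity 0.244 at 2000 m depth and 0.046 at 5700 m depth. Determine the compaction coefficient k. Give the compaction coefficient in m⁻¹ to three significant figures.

Working in km (1 km = 1000 m; k in km⁻¹ = k in m⁻¹ × 1000):
Athy: phi(d) = phi₀ e^(−kd) ⇒ phi₁/phi₂ = e^{k(d₂−d₁)} ⇒ k = ln(phi₁/phi₂)/(d₂−d₁)
k = ln(0.244/0.046) / (5.7 − 2) = ln(5.304) / 3.7 = 1.6685 / 3.7 = 0.451 km⁻¹

0.000451 m⁻¹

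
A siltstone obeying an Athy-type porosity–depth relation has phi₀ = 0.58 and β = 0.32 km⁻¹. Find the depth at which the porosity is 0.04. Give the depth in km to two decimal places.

Invert Athy's law: d = ln(phi₀/phi) / β
d = ln(0.58/0.04) / 0.32 = ln(14.5) / 0.32 = 2.6741 / 0.32 = 8.357 km

8.36 km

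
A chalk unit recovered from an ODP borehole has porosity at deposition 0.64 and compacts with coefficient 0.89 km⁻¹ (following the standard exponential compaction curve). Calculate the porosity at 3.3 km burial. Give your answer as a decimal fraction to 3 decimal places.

n = n₀·exp(−c·d) = 0.64 × exp(−0.89 × 3.3) = 0.64 × exp(−2.937)
  = 0.64 × 0.0530 = 0.0339

0.034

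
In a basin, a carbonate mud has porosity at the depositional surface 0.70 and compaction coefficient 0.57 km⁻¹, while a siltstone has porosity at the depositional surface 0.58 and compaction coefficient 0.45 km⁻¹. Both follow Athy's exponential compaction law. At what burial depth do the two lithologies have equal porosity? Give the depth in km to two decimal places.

Set phi₀ₐ e^(−cₐZ) = phi₀ᵦ e^(−cᵦZ) ⇒ ln(phi₀ₐ/phi₀ᵦ) = (cₐ − cᵦ)·Z
Z = ln(0.7/0.58) / (0.57 − 0.45) = 0.1881 / 0.12 = 1.567 km

1.57 km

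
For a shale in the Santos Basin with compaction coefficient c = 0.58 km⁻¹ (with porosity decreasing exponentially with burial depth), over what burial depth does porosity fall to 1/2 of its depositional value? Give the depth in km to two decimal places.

φ/φ₀ = 1/2 ⇒ exp(−c·Z) = 1/2 ⇒ Z = ln(2) / c
Z = 0.6931 / 0.58 = 1.195 km

1.20 km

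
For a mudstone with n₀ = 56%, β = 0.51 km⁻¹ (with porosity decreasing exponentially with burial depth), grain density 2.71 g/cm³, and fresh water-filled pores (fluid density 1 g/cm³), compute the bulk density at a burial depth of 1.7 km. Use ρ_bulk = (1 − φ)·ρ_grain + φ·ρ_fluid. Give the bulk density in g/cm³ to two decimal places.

2.31 g/cm³

Porosity at depth: n = 0.56·exp(−0.51×1.7) = 0.56×0.4202 = 0.2353
Bulk density: ρ_b = (1−n)ρ_g + n·ρ_f = 0.7647×2.71 + 0.2353×1
       = 2.072 + 0.235 = 2.308 g/cm³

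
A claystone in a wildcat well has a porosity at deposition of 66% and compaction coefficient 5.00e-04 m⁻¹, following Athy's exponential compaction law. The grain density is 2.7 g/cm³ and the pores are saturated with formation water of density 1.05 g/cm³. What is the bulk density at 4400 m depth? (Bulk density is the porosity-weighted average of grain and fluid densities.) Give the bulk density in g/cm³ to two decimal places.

Working in km (1 km = 1000 m; β in km⁻¹ = β in m⁻¹ × 1000):
Porosity at depth: phi = 0.66·exp(−0.5×4.4) = 0.66×0.1108 = 0.0731
Bulk density: ρ_b = (1−phi)ρ_g + phi·ρ_f = 0.9269×2.7 + 0.0731×1.05
       = 2.503 + 0.077 = 2.579 g/cm³

2.58 g/cm³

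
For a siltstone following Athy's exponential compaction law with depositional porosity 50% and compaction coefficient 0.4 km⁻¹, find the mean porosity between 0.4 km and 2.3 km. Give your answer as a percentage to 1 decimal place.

29.8%

⟨phi⟩ = (1/(d₂−d₁)) ∫ phi₀ e^(−kd) dd = phi₀·(e^(−k·d₁) − e^(−k·d₂)) / (k·(d₂−d₁))
e^(−0.4×0.4) = 0.8521; e^(−0.4×2.3) = 0.3985
⟨phi⟩ = 0.5 × (0.8521 − 0.3985) / (0.4 × 1.9) = 0.5 × 0.5969 = 0.2984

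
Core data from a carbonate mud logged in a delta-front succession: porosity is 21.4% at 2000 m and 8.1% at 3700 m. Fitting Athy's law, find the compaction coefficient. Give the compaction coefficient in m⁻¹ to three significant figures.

Working in km (1 km = 1000 m; c in km⁻¹ = c in m⁻¹ × 1000):
Athy: φ(z) = φ₀ e^(−cz) ⇒ φ₁/φ₂ = e^{c(z₂−z₁)} ⇒ c = ln(φ₁/φ₂)/(z₂−z₁)
c = ln(0.214/0.081) / (3.7 − 2) = ln(2.642) / 1.7 = 0.9715 / 1.7 = 0.5715 km⁻¹

0.000571 m⁻¹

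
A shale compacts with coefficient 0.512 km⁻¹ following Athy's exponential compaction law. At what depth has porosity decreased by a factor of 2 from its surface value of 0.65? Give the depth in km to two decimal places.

1.35 km

n/n₀ = 1/2 ⇒ exp(−k·z) = 1/2 ⇒ z = ln(2) / k
z = 0.6931 / 0.512 = 1.354 km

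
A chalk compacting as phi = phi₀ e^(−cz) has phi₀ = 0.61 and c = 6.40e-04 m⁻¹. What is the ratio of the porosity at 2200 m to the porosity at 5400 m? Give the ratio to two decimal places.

Working in km (1 km = 1000 m; c in km⁻¹ = c in m⁻¹ × 1000):
phi(z₁)/phi(z₂) = e^(−c·z₁)/e^(−c·z₂) = e^{c(z₂−z₁)}
= exp(0.64 × 3.2) = exp(2.048) = 7.7524

7.75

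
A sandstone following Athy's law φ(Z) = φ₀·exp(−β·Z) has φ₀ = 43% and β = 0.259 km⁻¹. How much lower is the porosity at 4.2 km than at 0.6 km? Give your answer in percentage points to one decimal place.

22.3 percentage points

φ(0.6) = 0.43·e^(−0.259×0.6) = 0.3681
φ(4.2) = 0.43·e^(−0.259×4.2) = 0.1449
Δφ = 0.3681 − 0.1449 = 0.2232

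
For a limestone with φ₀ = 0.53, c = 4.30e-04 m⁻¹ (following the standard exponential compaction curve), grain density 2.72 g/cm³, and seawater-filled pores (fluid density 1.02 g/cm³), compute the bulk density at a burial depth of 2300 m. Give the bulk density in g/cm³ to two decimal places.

Working in km (1 km = 1000 m; c in km⁻¹ = c in m⁻¹ × 1000):
Porosity at depth: φ = 0.53·exp(−0.43×2.3) = 0.53×0.3719 = 0.1971
Bulk density: ρ_b = (1−φ)ρ_g + φ·ρ_f = 0.8029×2.72 + 0.1971×1.02
       = 2.184 + 0.201 = 2.385 g/cm³

2.38 g/cm³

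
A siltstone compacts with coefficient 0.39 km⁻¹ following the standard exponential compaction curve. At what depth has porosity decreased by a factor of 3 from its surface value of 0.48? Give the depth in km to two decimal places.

φ/φ₀ = 1/3 ⇒ exp(−β·d) = 1/3 ⇒ d = ln(3) / β
d = 1.0986 / 0.39 = 2.817 km

2.82 km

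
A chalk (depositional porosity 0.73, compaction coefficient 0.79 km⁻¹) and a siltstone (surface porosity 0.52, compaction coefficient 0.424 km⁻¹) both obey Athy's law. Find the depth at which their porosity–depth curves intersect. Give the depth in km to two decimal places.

0.93 km

Set n₀ₐ e^(−cₐz) = n₀ᵦ e^(−cᵦz) ⇒ ln(n₀ₐ/n₀ᵦ) = (cₐ − cᵦ)·z
z = ln(0.73/0.52) / (0.79 − 0.424) = 0.3392 / 0.366 = 0.927 km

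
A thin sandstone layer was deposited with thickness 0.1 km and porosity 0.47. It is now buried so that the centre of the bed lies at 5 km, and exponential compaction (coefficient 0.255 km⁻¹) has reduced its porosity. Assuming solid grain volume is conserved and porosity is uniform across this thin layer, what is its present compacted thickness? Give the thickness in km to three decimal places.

Porosity at 5 km: phi = 0.47·exp(−0.255×5) = 0.1313
Solid-volume conservation: h(1−phi) = h₀(1−phi₀) ⇒ h = h₀·(1−phi₀)/(1−phi)
h = 0.1 × (1 − 0.47)/(1 − 0.1313) = 0.1 × 0.6101 = 0.0610 km

0.061 km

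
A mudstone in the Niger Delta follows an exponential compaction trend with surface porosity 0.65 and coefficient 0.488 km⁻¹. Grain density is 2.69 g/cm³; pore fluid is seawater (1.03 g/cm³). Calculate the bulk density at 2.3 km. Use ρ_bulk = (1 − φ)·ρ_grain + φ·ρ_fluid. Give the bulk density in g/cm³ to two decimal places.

2.34 g/cm³

Porosity at depth: n = 0.65·exp(−0.488×2.3) = 0.65×0.3255 = 0.2116
Bulk density: ρ_b = (1−n)ρ_g + n·ρ_f = 0.7884×2.69 + 0.2116×1.03
       = 2.121 + 0.218 = 2.339 g/cm³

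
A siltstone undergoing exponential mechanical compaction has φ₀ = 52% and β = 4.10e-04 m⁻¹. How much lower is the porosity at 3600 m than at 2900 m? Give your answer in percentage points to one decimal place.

Working in km (1 km = 1000 m; β in km⁻¹ = β in m⁻¹ × 1000):
φ(2.9) = 0.52·e^(−0.41×2.9) = 0.1584
φ(3.6) = 0.52·e^(−0.41×3.6) = 0.1188
Δφ = 0.1584 − 0.1188 = 0.0395

4.0 percentage points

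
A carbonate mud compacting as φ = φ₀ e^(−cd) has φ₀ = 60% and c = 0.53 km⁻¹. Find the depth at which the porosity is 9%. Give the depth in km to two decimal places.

3.58 km

Invert Athy's law: d = ln(φ₀/φ) / c
d = ln(0.6/0.09) / 0.53 = ln(6.667) / 0.53 = 1.8971 / 0.53 = 3.579 km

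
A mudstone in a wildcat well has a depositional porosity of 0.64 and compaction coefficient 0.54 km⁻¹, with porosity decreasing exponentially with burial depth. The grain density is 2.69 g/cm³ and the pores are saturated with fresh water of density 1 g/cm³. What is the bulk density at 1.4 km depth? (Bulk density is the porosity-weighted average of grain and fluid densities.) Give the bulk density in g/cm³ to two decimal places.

Porosity at depth: n = 0.64·exp(−0.54×1.4) = 0.64×0.4695 = 0.3005
Bulk density: ρ_b = (1−n)ρ_g + n·ρ_f = 0.6995×2.69 + 0.3005×1
       = 1.882 + 0.301 = 2.182 g/cm³

2.18 g/cm³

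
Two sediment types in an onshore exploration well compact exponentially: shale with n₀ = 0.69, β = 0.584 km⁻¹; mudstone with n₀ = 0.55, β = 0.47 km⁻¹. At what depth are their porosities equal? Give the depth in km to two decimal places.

1.99 km

Set n₀ₐ e^(−βₐZ) = n₀ᵦ e^(−βᵦZ) ⇒ ln(n₀ₐ/n₀ᵦ) = (βₐ − βᵦ)·Z
Z = ln(0.69/0.55) / (0.584 − 0.47) = 0.2268 / 0.114 = 1.989 km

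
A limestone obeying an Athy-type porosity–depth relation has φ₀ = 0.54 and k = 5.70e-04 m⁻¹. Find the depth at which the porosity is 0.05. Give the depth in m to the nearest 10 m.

4170 m

Working in km (1 km = 1000 m; k in km⁻¹ = k in m⁻¹ × 1000):
Invert Athy's law: d = ln(φ₀/φ) / k
d = ln(0.54/0.05) / 0.57 = ln(10.8) / 0.57 = 2.3795 / 0.57 = 4.175 km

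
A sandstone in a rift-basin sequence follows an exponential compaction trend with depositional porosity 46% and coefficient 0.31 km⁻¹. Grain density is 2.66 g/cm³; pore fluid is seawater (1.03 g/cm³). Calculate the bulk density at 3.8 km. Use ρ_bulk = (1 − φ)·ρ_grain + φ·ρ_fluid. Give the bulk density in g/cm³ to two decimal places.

2.43 g/cm³

Porosity at depth: φ = 0.46·exp(−0.31×3.8) = 0.46×0.3079 = 0.1416
Bulk density: ρ_b = (1−φ)ρ_g + φ·ρ_f = 0.8584×2.66 + 0.1416×1.03
       = 2.283 + 0.146 = 2.429 g/cm³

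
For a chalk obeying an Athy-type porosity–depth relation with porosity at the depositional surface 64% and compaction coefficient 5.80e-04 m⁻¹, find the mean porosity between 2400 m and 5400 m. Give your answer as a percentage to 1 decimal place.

7.5%

Working in km (1 km = 1000 m; β in km⁻¹ = β in m⁻¹ × 1000):
⟨φ⟩ = (1/(Z₂−Z₁)) ∫ φ₀ e^(−βZ) dZ = φ₀·(e^(−β·Z₁) − e^(−β·Z₂)) / (β·(Z₂−Z₁))
e^(−0.58×2.4) = 0.2486; e^(−0.58×5.4) = 0.0436
⟨φ⟩ = 0.64 × (0.2486 − 0.0436) / (0.58 × 3) = 0.64 × 0.1178 = 0.0754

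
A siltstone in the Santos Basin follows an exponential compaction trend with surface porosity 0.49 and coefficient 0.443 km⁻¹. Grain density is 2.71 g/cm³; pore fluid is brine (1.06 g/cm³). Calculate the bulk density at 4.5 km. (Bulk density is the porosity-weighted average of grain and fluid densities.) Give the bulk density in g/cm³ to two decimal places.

2.60 g/cm³

Porosity at depth: phi = 0.49·exp(−0.443×4.5) = 0.49×0.1362 = 0.0667
Bulk density: ρ_b = (1−phi)ρ_g + phi·ρ_f = 0.9333×2.71 + 0.0667×1.06
       = 2.529 + 0.071 = 2.600 g/cm³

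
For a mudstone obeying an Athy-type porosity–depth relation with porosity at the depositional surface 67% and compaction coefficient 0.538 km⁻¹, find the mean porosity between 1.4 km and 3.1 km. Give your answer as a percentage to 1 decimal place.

20.7%

⟨n⟩ = (1/(Z₂−Z₁)) ∫ n₀ e^(−cZ) dZ = n₀·(e^(−c·Z₁) − e^(−c·Z₂)) / (c·(Z₂−Z₁))
e^(−0.538×1.4) = 0.4709; e^(−0.538×3.1) = 0.1887
⟨n⟩ = 0.67 × (0.4709 − 0.1887) / (0.538 × 1.7) = 0.67 × 0.3085 = 0.2067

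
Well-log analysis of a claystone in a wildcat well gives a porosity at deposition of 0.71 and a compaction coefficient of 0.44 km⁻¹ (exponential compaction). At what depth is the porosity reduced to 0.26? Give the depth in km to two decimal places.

2.28 km

Invert Athy's law: d = ln(n₀/n) / k
d = ln(0.71/0.26) / 0.44 = ln(2.731) / 0.44 = 1.0046 / 0.44 = 2.283 km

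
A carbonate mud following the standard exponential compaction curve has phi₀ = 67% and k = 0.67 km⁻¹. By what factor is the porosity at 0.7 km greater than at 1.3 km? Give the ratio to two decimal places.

1.49

phi(Z₁)/phi(Z₂) = e^(−k·Z₁)/e^(−k·Z₂) = e^{k(Z₂−Z₁)}
= exp(0.67 × 0.6) = exp(0.402) = 1.4948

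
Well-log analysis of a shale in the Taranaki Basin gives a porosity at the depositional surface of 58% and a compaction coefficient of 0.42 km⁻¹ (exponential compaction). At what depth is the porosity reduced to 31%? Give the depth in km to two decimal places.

1.49 km

Invert Athy's law: Z = ln(phi₀/phi) / c
Z = ln(0.58/0.31) / 0.42 = ln(1.871) / 0.42 = 0.6265 / 0.42 = 1.492 km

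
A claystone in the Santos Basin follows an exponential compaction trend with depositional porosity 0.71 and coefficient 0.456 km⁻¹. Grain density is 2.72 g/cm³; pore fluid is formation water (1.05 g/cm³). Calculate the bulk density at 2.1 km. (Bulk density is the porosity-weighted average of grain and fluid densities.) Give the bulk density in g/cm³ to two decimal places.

Porosity at depth: phi = 0.71·exp(−0.456×2.1) = 0.71×0.3838 = 0.2725
Bulk density: ρ_b = (1−phi)ρ_g + phi·ρ_f = 0.7275×2.72 + 0.2725×1.05
       = 1.979 + 0.286 = 2.265 g/cm³

2.26 g/cm³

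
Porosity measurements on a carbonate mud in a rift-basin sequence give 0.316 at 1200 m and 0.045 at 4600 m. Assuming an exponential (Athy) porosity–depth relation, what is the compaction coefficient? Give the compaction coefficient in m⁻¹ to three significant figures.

Working in km (1 km = 1000 m; k in km⁻¹ = k in m⁻¹ × 1000):
Athy: n(z) = n₀ e^(−kz) ⇒ n₁/n₂ = e^{k(z₂−z₁)} ⇒ k = ln(n₁/n₂)/(z₂−z₁)
k = ln(0.316/0.045) / (4.6 − 1.2) = ln(7.022) / 3.4 = 1.9491 / 3.4 = 0.5733 km⁻¹

0.000573 m⁻¹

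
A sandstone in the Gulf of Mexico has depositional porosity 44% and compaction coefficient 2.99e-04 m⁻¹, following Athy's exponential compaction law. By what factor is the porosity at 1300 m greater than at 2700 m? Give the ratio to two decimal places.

Working in km (1 km = 1000 m; k in km⁻¹ = k in m⁻¹ × 1000):
phi(z₁)/phi(z₂) = e^(−k·z₁)/e^(−k·z₂) = e^{k(z₂−z₁)}
= exp(0.299 × 1.4) = exp(0.4186) = 1.5198

1.52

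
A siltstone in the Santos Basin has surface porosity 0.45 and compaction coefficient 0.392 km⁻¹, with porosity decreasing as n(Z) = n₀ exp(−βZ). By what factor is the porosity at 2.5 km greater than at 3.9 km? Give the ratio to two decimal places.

1.73

n(Z₁)/n(Z₂) = e^(−β·Z₁)/e^(−β·Z₂) = e^{β(Z₂−Z₁)}
= exp(0.392 × 1.4) = exp(0.5488) = 1.7312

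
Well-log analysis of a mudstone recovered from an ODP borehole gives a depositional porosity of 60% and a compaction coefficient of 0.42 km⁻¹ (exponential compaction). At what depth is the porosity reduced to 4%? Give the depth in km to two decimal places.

Invert Athy's law: d = ln(φ₀/φ) / β
d = ln(0.6/0.04) / 0.42 = ln(15) / 0.42 = 2.7081 / 0.42 = 6.448 km

6.45 km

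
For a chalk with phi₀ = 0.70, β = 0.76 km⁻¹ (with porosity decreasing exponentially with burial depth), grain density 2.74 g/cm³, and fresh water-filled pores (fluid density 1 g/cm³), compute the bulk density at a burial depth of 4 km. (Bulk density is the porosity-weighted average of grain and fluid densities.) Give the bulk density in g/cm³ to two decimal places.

Porosity at depth: phi = 0.7·exp(−0.76×4) = 0.7×0.0478 = 0.0335
Bulk density: ρ_b = (1−phi)ρ_g + phi·ρ_f = 0.9665×2.74 + 0.0335×1
       = 2.648 + 0.033 = 2.682 g/cm³

2.68 g/cm³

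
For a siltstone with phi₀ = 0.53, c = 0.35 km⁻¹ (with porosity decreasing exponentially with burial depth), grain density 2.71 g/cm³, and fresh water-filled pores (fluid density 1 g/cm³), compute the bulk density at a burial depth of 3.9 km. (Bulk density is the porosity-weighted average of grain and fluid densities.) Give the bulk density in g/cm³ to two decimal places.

2.48 g/cm³

Porosity at depth: phi = 0.53·exp(−0.35×3.9) = 0.53×0.2554 = 0.1354
Bulk density: ρ_b = (1−phi)ρ_g + phi·ρ_f = 0.8646×2.71 + 0.1354×1
       = 2.343 + 0.135 = 2.479 g/cm³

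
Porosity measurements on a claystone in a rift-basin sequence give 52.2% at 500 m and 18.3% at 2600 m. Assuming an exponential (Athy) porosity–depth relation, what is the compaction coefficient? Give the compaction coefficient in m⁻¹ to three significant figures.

0.000499 m⁻¹

Working in km (1 km = 1000 m; c in km⁻¹ = c in m⁻¹ × 1000):
Athy: n(Z) = n₀ e^(−cZ) ⇒ n₁/n₂ = e^{c(Z₂−Z₁)} ⇒ c = ln(n₁/n₂)/(Z₂−Z₁)
c = ln(0.522/0.183) / (2.6 − 0.5) = ln(2.852) / 2.1 = 1.0482 / 2.1 = 0.4991 km⁻¹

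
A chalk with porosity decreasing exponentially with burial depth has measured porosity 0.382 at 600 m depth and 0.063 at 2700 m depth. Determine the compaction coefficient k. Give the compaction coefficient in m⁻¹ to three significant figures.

0.000858 m⁻¹

Working in km (1 km = 1000 m; k in km⁻¹ = k in m⁻¹ × 1000):
Athy: phi(Z) = phi₀ e^(−kZ) ⇒ phi₁/phi₂ = e^{k(Z₂−Z₁)} ⇒ k = ln(phi₁/phi₂)/(Z₂−Z₁)
k = ln(0.382/0.063) / (2.7 − 0.6) = ln(6.063) / 2.1 = 1.8023 / 2.1 = 0.8582 km⁻¹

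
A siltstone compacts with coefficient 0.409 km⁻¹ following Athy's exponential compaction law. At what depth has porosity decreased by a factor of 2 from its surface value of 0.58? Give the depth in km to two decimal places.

n/n₀ = 1/2 ⇒ exp(−c·z) = 1/2 ⇒ z = ln(2) / c
z = 0.6931 / 0.409 = 1.695 km

1.69 km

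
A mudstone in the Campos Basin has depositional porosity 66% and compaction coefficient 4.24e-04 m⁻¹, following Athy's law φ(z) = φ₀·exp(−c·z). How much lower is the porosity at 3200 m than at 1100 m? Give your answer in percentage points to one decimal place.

24.4 percentage points

Working in km (1 km = 1000 m; c in km⁻¹ = c in m⁻¹ × 1000):
φ(1.1) = 0.66·e^(−0.424×1.1) = 0.4140
φ(3.2) = 0.66·e^(−0.424×3.2) = 0.1699
Δφ = 0.4140 − 0.1699 = 0.2441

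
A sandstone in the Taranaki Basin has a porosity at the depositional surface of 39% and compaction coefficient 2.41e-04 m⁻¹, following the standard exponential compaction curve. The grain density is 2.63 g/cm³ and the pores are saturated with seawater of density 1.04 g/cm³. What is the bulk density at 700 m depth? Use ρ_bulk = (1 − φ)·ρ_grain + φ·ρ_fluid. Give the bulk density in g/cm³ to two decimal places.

2.11 g/cm³

Working in km (1 km = 1000 m; β in km⁻¹ = β in m⁻¹ × 1000):
Porosity at depth: n = 0.39·exp(−0.241×0.7) = 0.39×0.8448 = 0.3295
Bulk density: ρ_b = (1−n)ρ_g + n·ρ_f = 0.6705×2.63 + 0.3295×1.04
       = 1.764 + 0.343 = 2.106 g/cm³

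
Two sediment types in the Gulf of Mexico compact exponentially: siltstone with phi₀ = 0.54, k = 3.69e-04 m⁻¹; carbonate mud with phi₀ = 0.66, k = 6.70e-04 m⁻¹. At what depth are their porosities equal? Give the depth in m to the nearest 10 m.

Working in km (1 km = 1000 m; k in km⁻¹ = k in m⁻¹ × 1000):
Set phi₀ₐ e^(−kₐd) = phi₀ᵦ e^(−kᵦd) ⇒ ln(phi₀ₐ/phi₀ᵦ) = (kₐ − kᵦ)·d
d = ln(0.54/0.66) / (0.369 − 0.67) = -0.2007 / -0.301 = 0.667 km

670 m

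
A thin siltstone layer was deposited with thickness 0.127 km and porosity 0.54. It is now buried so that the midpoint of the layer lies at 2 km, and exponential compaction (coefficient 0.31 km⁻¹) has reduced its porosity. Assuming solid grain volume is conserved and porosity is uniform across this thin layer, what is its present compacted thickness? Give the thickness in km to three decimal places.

0.082 km

Porosity at 2 km: phi = 0.54·exp(−0.31×2) = 0.2905
Solid-volume conservation: h(1−phi) = h₀(1−phi₀) ⇒ h = h₀·(1−phi₀)/(1−phi)
h = 0.127 × (1 − 0.54)/(1 − 0.2905) = 0.127 × 0.6483 = 0.0823 km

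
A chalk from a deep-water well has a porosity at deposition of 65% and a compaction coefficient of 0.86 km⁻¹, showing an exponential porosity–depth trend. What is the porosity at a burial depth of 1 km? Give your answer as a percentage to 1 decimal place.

φ = φ₀·exp(−β·Z) = 0.65 × exp(−0.86 × 1) = 0.65 × exp(−0.86)
  = 0.65 × 0.4232 = 0.2751

27.5%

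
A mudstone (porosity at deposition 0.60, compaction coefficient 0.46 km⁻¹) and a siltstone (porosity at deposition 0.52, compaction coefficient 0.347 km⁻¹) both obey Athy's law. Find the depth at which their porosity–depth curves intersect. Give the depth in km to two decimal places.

Set phi₀ₐ e^(−βₐZ) = phi₀ᵦ e^(−βᵦZ) ⇒ ln(phi₀ₐ/phi₀ᵦ) = (βₐ − βᵦ)·Z
Z = ln(0.6/0.52) / (0.46 − 0.347) = 0.1431 / 0.113 = 1.266 km

1.27 km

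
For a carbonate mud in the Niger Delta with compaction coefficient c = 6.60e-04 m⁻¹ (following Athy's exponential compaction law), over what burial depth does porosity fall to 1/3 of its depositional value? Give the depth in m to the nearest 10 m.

Working in km (1 km = 1000 m; c in km⁻¹ = c in m⁻¹ × 1000):
phi/phi₀ = 1/3 ⇒ exp(−c·Z) = 1/3 ⇒ Z = ln(3) / c
Z = 1.0986 / 0.66 = 1.665 km

1660 m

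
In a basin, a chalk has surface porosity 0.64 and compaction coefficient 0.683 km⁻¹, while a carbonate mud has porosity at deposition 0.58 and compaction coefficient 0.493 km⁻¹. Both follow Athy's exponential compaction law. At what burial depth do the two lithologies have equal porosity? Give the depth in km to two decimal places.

Set phi₀ₐ e^(−βₐd) = phi₀ᵦ e^(−βᵦd) ⇒ ln(phi₀ₐ/phi₀ᵦ) = (βₐ − βᵦ)·d
d = ln(0.64/0.58) / (0.683 − 0.493) = 0.0984 / 0.19 = 0.518 km

0.52 km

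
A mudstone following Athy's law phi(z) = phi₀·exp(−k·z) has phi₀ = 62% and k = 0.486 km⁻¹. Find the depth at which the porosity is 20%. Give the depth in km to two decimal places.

2.33 km

Invert Athy's law: z = ln(phi₀/phi) / k
z = ln(0.62/0.2) / 0.486 = ln(3.1) / 0.486 = 1.1314 / 0.486 = 2.328 km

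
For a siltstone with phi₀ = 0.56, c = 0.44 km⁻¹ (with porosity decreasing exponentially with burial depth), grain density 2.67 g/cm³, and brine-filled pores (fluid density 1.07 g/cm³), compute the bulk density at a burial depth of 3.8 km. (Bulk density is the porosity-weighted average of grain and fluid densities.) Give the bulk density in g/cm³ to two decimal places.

2.50 g/cm³

Porosity at depth: phi = 0.56·exp(−0.44×3.8) = 0.56×0.1879 = 0.1052
Bulk density: ρ_b = (1−phi)ρ_g + phi·ρ_f = 0.8948×2.67 + 0.1052×1.07
       = 2.389 + 0.113 = 2.502 g/cm³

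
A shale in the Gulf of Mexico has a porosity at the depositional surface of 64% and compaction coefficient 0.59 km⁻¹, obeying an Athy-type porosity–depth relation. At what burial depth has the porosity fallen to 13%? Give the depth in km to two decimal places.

Invert Athy's law: Z = ln(φ₀/φ) / k
Z = ln(0.64/0.13) / 0.59 = ln(4.923) / 0.59 = 1.5939 / 0.59 = 2.702 km

2.70 km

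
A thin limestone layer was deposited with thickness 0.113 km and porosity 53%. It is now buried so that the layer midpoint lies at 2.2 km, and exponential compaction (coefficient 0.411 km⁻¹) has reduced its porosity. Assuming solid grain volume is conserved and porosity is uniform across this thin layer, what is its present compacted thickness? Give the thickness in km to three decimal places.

0.068 km

Porosity at 2.2 km: phi = 0.53·exp(−0.411×2.2) = 0.2146
Solid-volume conservation: h(1−phi) = h₀(1−phi₀) ⇒ h = h₀·(1−phi₀)/(1−phi)
h = 0.113 × (1 − 0.53)/(1 − 0.2146) = 0.113 × 0.5984 = 0.0676 km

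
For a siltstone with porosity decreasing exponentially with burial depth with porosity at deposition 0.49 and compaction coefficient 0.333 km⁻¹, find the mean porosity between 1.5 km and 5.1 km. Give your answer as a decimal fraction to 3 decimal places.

0.173

⟨n⟩ = (1/(Z₂−Z₁)) ∫ n₀ e^(−βZ) dZ = n₀·(e^(−β·Z₁) − e^(−β·Z₂)) / (β·(Z₂−Z₁))
e^(−0.333×1.5) = 0.6068; e^(−0.333×5.1) = 0.1830
⟨n⟩ = 0.49 × (0.6068 − 0.1830) / (0.333 × 3.6) = 0.49 × 0.3536 = 0.1732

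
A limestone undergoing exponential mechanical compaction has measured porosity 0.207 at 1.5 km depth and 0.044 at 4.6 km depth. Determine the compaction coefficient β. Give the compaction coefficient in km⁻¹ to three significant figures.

Athy: n(Z) = n₀ e^(−βZ) ⇒ n₁/n₂ = e^{β(Z₂−Z₁)} ⇒ β = ln(n₁/n₂)/(Z₂−Z₁)
β = ln(0.207/0.044) / (4.6 − 1.5) = ln(4.705) / 3.1 = 1.5485 / 3.1 = 0.4995 km⁻¹

0.500 km⁻¹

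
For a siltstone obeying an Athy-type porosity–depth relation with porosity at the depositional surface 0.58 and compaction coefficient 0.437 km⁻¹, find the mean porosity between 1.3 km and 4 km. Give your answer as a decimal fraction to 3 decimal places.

⟨n⟩ = (1/(d₂−d₁)) ∫ n₀ e^(−kd) dd = n₀·(e^(−k·d₁) − e^(−k·d₂)) / (k·(d₂−d₁))
e^(−0.437×1.3) = 0.5666; e^(−0.437×4) = 0.1741
⟨n⟩ = 0.58 × (0.5666 − 0.1741) / (0.437 × 2.7) = 0.58 × 0.3326 = 0.1929

0.193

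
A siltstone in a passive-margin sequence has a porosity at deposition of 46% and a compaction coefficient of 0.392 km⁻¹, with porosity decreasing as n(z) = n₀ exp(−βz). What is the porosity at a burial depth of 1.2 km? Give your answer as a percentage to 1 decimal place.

n = n₀·exp(−β·z) = 0.46 × exp(−0.392 × 1.2) = 0.46 × exp(−0.4704)
  = 0.46 × 0.6248 = 0.2874

28.7%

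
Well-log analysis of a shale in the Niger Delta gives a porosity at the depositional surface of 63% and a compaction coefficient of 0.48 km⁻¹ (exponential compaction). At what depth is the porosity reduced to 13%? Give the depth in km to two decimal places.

3.29 km

Invert Athy's law: z = ln(phi₀/phi) / c
z = ln(0.63/0.13) / 0.48 = ln(4.846) / 0.48 = 1.5782 / 0.48 = 3.288 km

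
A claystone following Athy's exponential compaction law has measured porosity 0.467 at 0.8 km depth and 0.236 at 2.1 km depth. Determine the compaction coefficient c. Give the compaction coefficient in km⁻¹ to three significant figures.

0.525 km⁻¹

Athy: φ(d) = φ₀ e^(−cd) ⇒ φ₁/φ₂ = e^{c(d₂−d₁)} ⇒ c = ln(φ₁/φ₂)/(d₂−d₁)
c = ln(0.467/0.236) / (2.1 − 0.8) = ln(1.979) / 1.3 = 0.6825 / 1.3 = 0.525 km⁻¹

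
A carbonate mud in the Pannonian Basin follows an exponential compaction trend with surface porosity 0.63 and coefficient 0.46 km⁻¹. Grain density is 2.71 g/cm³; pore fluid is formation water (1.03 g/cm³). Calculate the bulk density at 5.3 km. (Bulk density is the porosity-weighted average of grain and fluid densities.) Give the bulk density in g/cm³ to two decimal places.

2.62 g/cm³

Porosity at depth: φ = 0.63·exp(−0.46×5.3) = 0.63×0.0873 = 0.0550
Bulk density: ρ_b = (1−φ)ρ_g + φ·ρ_f = 0.9450×2.71 + 0.0550×1.03
       = 2.561 + 0.057 = 2.618 g/cm³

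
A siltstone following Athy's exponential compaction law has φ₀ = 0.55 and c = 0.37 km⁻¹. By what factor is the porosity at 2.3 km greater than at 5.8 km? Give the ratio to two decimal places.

φ(Z₁)/φ(Z₂) = e^(−c·Z₁)/e^(−c·Z₂) = e^{c(Z₂−Z₁)}
= exp(0.37 × 3.5) = exp(1.295) = 3.6510

3.65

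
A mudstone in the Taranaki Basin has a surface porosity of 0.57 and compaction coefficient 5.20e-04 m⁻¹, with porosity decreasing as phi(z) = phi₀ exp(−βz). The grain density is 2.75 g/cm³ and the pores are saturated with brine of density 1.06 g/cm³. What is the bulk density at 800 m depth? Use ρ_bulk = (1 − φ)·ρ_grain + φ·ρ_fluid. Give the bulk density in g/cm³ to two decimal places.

Working in km (1 km = 1000 m; β in km⁻¹ = β in m⁻¹ × 1000):
Porosity at depth: phi = 0.57·exp(−0.52×0.8) = 0.57×0.6597 = 0.3760
Bulk density: ρ_b = (1−phi)ρ_g + phi·ρ_f = 0.6240×2.75 + 0.3760×1.06
       = 1.716 + 0.399 = 2.115 g/cm³

2.11 g/cm³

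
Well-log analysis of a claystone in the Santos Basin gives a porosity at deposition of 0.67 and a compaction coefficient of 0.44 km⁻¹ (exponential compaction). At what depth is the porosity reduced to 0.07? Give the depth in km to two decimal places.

5.13 km

Invert Athy's law: Z = ln(phi₀/phi) / β
Z = ln(0.67/0.07) / 0.44 = ln(9.571) / 0.44 = 2.2588 / 0.44 = 5.134 km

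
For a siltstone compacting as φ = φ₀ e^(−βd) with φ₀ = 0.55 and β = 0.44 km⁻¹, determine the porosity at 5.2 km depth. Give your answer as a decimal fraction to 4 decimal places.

φ = φ₀·exp(−β·d) = 0.55 × exp(−0.44 × 5.2) = 0.55 × exp(−2.288)
  = 0.55 × 0.1015 = 0.0558

0.0558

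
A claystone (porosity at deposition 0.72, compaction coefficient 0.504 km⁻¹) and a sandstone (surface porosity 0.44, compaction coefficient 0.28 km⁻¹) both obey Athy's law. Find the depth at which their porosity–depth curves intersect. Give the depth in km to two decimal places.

Set phi₀ₐ e^(−cₐZ) = phi₀ᵦ e^(−cᵦZ) ⇒ ln(phi₀ₐ/phi₀ᵦ) = (cₐ − cᵦ)·Z
Z = ln(0.72/0.44) / (0.504 − 0.28) = 0.4925 / 0.224 = 2.199 km

2.20 km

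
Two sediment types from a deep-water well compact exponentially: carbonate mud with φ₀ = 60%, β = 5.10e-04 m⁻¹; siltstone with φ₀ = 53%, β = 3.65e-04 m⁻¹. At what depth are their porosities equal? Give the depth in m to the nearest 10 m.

860 m

Working in km (1 km = 1000 m; β in km⁻¹ = β in m⁻¹ × 1000):
Set φ₀ₐ e^(−βₐz) = φ₀ᵦ e^(−βᵦz) ⇒ ln(φ₀ₐ/φ₀ᵦ) = (βₐ − βᵦ)·z
z = ln(0.6/0.53) / (0.51 − 0.365) = 0.1241 / 0.145 = 0.856 km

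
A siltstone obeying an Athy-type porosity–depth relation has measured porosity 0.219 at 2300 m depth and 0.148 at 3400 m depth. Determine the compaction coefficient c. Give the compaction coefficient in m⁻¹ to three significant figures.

0.000356 m⁻¹

Working in km (1 km = 1000 m; c in km⁻¹ = c in m⁻¹ × 1000):
Athy: phi(Z) = phi₀ e^(−cZ) ⇒ phi₁/phi₂ = e^{c(Z₂−Z₁)} ⇒ c = ln(phi₁/phi₂)/(Z₂−Z₁)
c = ln(0.219/0.148) / (3.4 − 2.3) = ln(1.48) / 1.1 = 0.3919 / 1.1 = 0.3562 km⁻¹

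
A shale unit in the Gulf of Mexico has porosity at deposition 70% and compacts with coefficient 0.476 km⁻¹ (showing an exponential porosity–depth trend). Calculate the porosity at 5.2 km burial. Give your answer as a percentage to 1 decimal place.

5.9%

φ = φ₀·exp(−k·Z) = 0.7 × exp(−0.476 × 5.2) = 0.7 × exp(−2.475)
  = 0.7 × 0.0841 = 0.0589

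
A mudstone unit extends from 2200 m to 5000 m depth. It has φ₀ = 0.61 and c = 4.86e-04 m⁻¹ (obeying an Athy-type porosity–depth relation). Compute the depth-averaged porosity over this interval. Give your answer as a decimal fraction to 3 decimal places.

Working in km (1 km = 1000 m; c in km⁻¹ = c in m⁻¹ × 1000):
⟨φ⟩ = (1/(Z₂−Z₁)) ∫ φ₀ e^(−cZ) dZ = φ₀·(e^(−c·Z₁) − e^(−c·Z₂)) / (c·(Z₂−Z₁))
e^(−0.486×2.2) = 0.3433; e^(−0.486×5) = 0.0880
⟨φ⟩ = 0.61 × (0.3433 − 0.0880) / (0.486 × 2.8) = 0.61 × 0.1876 = 0.1144

0.114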